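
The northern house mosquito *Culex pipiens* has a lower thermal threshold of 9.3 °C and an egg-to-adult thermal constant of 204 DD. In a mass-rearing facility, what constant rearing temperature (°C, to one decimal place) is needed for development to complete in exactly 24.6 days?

Required daily accumulation = 204 / 24.6 = 8.293 DD/day.
T = T_base + 8.293 = 9.3 + 8.293 = 17.593 ≈ 17.6 °C.

17.6 °C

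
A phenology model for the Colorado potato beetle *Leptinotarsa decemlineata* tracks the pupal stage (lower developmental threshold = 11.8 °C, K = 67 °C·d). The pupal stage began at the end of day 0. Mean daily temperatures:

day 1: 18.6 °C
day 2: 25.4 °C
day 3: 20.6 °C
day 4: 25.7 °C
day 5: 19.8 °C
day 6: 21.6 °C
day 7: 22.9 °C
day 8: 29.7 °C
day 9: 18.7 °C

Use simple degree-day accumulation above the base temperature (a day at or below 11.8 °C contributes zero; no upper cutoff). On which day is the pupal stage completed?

day 7

Daily DD above 11.8 °C: 6.8, 13.6, 8.8, 13.9, 8.0, 9.8, 11.1, 17.9, 6.9.
Cumulative: 6.8, 20.4, 29.2, 43.1, 51.1, 60.9, 72.0, 89.9, 96.8.
The total first reaches 67 DD on day 7.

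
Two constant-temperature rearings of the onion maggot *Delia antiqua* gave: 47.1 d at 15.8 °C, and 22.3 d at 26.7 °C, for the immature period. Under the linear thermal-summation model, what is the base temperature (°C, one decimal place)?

6.0 °C

Under the model K = D·(T − T_b), so D₁·(T₁ − T_b) = D₂·(T₂ − T_b).
47.1·(15.8 − T_b) = 22.3·(26.7 − T_b)
T_b = (47.1·15.8 − 22.3·26.7) / (47.1 − 22.3) = 148.77 / 24.8 = 5.999 °C ≈ 6.0 °C.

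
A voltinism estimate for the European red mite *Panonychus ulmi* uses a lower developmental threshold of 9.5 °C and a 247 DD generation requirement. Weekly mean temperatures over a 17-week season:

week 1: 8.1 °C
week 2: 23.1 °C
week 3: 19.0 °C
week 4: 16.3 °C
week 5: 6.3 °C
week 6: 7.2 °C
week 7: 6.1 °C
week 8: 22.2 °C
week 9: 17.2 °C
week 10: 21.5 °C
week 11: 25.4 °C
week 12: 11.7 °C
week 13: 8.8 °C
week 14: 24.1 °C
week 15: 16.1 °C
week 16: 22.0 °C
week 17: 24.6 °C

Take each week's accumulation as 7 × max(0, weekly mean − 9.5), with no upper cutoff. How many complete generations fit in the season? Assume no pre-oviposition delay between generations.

Weekly DD (7 × max(0, T̄ − 9.5)): 0.0, 95.2, 66.5, 47.6, 0.0, 0.0, 0.0, 88.9, 53.9, 84.0, 111.3, 15.4, 0.0, 102.2, 46.2, 87.5, 105.7.
Season total = 904.4 DD.
Complete generations = ⌊904.4 / 247⌋ = 3.

3 generations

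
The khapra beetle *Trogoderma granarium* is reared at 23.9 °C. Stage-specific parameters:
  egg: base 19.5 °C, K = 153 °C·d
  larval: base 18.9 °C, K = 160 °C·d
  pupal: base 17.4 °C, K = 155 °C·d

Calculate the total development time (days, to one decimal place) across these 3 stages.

egg: 153 / (23.9 − 19.5) = 153 / 4.4 = 34.773 d.
larval: 160 / (23.9 − 18.9) = 160 / 5.0 = 32.000 d.
pupal: 155 / (23.9 − 17.4) = 155 / 6.5 = 23.846 d.
Sum = 90.619 ≈ 90.6 days.

90.6 days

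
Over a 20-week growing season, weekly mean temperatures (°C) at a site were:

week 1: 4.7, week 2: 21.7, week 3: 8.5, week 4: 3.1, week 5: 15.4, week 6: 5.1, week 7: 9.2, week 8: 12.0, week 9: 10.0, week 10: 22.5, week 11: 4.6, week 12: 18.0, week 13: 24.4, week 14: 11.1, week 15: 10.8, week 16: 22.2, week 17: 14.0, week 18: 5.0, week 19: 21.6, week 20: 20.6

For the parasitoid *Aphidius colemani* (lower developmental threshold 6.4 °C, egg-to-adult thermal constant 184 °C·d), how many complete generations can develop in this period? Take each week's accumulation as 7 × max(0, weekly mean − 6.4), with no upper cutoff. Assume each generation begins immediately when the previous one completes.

Weekly DD (7 × max(0, T̄ − 6.4)): 0.0, 107.1, 14.7, 0.0, 63.0, 0.0, 19.6, 39.2, 25.2, 112.7, 0.0, 81.2, 126.0, 32.9, 30.8, 110.6, 53.2, 0.0, 106.4, 99.4.
Season total = 1022.0 DD.
Complete generations = ⌊1022.0 / 184⌋ = 5.

5 generations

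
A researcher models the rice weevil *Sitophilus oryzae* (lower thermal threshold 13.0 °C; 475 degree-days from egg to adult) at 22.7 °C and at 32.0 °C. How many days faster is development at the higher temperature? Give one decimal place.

At 22.7 °C: 475 / (22.7 − 13.0) = 475 / 9.7 = 48.969 d.
At 32.0 °C: 475 / (32.0 − 13.0) = 475 / 19.0 = 25.000 d.
Difference = |48.969 − 25.000| = 23.969 ≈ 24.0 days.

24.0 days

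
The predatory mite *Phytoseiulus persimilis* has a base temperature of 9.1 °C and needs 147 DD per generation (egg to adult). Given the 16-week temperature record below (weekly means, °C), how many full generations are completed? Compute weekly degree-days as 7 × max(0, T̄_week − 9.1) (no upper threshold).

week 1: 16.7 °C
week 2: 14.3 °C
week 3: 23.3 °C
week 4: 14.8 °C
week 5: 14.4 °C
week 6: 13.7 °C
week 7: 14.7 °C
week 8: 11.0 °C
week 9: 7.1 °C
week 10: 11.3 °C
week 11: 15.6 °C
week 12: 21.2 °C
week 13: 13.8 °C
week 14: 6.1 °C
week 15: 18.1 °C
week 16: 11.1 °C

Weekly DD (7 × max(0, T̄ − 9.1)): 53.2, 36.4, 99.4, 39.9, 37.1, 32.2, 39.2, 13.3, 0.0, 15.4, 45.5, 84.7, 32.9, 0.0, 63.0, 14.0.
Season total = 606.2 DD.
Complete generations = ⌊606.2 / 147⌋ = 4.

4 generations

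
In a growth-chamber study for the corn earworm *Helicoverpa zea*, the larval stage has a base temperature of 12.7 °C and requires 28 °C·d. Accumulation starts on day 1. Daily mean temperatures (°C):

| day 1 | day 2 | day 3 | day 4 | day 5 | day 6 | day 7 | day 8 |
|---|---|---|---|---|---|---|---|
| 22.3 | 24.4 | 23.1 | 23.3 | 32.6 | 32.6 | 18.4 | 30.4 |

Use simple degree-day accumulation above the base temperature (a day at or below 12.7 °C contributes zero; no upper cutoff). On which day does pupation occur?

day 3

Daily DD above 12.7 °C: 9.6, 11.7, 10.4, 10.6, 19.9, 19.9, 5.7, 17.7.
Cumulative: 9.6, 21.3, 31.7, 42.3, 62.2, 82.1, 87.8, 105.5.
The total first reaches 28 DD on day 3.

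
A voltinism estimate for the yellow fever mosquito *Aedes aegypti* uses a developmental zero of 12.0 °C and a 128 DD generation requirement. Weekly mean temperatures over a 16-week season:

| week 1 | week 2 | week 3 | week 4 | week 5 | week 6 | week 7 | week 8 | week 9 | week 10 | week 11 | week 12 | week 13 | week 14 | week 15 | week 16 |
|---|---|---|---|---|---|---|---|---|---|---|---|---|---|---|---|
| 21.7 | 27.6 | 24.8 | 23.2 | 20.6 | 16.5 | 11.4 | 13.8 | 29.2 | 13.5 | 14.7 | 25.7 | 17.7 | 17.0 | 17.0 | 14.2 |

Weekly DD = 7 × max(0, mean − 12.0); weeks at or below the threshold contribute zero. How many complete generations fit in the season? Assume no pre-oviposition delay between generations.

Weekly DD (7 × max(0, T̄ − 12.0)): 67.9, 109.2, 89.6, 78.4, 60.2, 31.5, 0.0, 12.6, 120.4, 10.5, 18.9, 95.9, 39.9, 35.0, 35.0, 15.4.
Season total = 820.4 DD.
Complete generations = ⌊820.4 / 128⌋ = 6.

6 generations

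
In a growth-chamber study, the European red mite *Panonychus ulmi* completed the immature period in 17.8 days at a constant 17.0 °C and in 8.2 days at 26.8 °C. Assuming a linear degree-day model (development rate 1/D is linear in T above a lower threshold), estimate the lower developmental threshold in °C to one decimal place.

8.6 °C

Linear rate model ⇒ the product D·(T − T_b) is constant across temperatures.
17.8·(17.0 − T_b) = 8.2·(26.8 − T_b)
T_b = (17.8·17.0 − 8.2·26.8) / (17.8 − 8.2) = 82.84 / 9.6 = 8.629 °C ≈ 8.6 °C.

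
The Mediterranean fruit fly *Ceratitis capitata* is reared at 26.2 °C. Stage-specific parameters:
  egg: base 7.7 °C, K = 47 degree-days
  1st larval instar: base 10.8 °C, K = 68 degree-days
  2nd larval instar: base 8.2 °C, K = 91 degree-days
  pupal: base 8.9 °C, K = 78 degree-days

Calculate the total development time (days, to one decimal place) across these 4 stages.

egg: 47 / (26.2 − 7.7) = 47 / 18.5 = 2.541 d.
1st larval instar: 68 / (26.2 − 10.8) = 68 / 15.4 = 4.416 d.
2nd larval instar: 91 / (26.2 − 8.2) = 91 / 18.0 = 5.056 d.
pupal: 78 / (26.2 − 8.9) = 78 / 17.3 = 4.509 d.
Sum = 16.520 ≈ 16.5 days.

16.5 days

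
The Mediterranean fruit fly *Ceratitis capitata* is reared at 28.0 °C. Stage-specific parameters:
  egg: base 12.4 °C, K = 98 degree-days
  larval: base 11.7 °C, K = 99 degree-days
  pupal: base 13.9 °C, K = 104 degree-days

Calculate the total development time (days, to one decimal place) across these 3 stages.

egg: 98 / (28.0 − 12.4) = 98 / 15.6 = 6.282 d.
larval: 99 / (28.0 − 11.7) = 99 / 16.3 = 6.074 d.
pupal: 104 / (28.0 − 13.9) = 104 / 14.1 = 7.376 d.
Sum = 19.732 ≈ 19.7 days.

19.7 days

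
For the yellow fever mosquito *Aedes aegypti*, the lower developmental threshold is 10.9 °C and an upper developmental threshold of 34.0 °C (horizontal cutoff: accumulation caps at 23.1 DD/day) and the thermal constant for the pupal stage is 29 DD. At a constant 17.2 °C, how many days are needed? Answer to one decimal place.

4.6 days

Daily accumulation = 17.2 − 10.9 = 6.3 DD/day.
Duration = 29 / 6.3 = 4.603 ≈ 4.6 days.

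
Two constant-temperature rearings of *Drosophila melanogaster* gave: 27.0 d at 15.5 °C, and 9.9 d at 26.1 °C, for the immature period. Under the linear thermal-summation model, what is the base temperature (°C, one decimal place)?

9.4 °C

Linear rate model ⇒ the product D·(T − T_b) is constant across temperatures.
27.0·(15.5 − T_b) = 9.9·(26.1 − T_b)
T_b = (27.0·15.5 − 9.9·26.1) / (27.0 − 9.9) = 160.11 / 17.1 = 9.363 °C ≈ 9.4 °C.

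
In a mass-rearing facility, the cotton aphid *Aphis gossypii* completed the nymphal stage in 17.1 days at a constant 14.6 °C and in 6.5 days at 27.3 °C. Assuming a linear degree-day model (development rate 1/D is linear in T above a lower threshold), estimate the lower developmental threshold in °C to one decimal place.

6.8 °C

Under the model K = D·(T − T_b), so D₁·(T₁ − T_b) = D₂·(T₂ − T_b).
17.1·(14.6 − T_b) = 6.5·(27.3 − T_b)
T_b = (17.1·14.6 − 6.5·27.3) / (17.1 − 6.5) = 72.21 / 10.6 = 6.812 °C ≈ 6.8 °C.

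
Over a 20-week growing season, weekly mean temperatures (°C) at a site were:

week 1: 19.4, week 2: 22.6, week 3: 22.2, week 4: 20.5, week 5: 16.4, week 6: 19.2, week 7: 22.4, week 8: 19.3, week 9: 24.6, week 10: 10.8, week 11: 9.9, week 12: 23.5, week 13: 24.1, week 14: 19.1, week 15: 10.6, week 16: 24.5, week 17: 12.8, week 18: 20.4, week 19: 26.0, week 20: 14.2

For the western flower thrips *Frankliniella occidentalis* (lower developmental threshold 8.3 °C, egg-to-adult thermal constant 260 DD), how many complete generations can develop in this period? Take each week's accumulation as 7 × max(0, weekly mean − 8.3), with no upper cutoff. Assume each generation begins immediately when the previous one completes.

Weekly DD (7 × max(0, T̄ − 8.3)): 77.7, 100.1, 97.3, 85.4, 56.7, 76.3, 98.7, 77.0, 114.1, 17.5, 11.2, 106.4, 110.6, 75.6, 16.1, 113.4, 31.5, 84.7, 123.9, 41.3.
Season total = 1515.5 DD.
Complete generations = ⌊1515.5 / 260⌋ = 5.

5 generations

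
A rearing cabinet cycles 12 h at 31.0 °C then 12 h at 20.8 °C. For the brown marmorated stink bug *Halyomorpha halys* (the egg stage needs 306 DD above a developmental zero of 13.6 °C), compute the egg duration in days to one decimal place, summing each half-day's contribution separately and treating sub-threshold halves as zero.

24.9 days

Day half: max(0, 31.0 − 13.6) × 0.5 = 17.4 × 0.5 = 8.70 DD.
Night half: max(0, 20.8 − 13.6) × 0.5 = 7.2 × 0.5 = 3.60 DD.
Per 24 h: 12.30 DD/day.
Duration = 306 / 12.30 = 24.878 ≈ 24.9 days.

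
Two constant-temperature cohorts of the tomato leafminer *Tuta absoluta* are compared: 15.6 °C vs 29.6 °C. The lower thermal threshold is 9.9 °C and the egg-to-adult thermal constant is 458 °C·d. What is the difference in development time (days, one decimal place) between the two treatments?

At 15.6 °C: 458 / (15.6 − 9.9) = 458 / 5.7 = 80.351 d.
At 29.6 °C: 458 / (29.6 − 9.9) = 458 / 19.7 = 23.249 d.
Difference = |80.351 − 23.249| = 57.102 ≈ 57.1 days.

57.1 days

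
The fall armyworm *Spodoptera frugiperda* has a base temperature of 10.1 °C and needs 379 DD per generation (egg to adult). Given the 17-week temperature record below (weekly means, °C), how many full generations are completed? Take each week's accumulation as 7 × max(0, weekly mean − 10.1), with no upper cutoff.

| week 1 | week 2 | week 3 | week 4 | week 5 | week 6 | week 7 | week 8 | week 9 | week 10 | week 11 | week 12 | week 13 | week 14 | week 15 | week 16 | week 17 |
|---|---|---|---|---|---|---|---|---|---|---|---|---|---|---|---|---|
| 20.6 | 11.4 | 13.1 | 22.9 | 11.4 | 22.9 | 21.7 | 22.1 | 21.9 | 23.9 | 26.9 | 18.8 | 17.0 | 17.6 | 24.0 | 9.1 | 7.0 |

2 generations

Weekly DD (7 × max(0, T̄ − 10.1)): 73.5, 9.1, 21.0, 89.6, 9.1, 89.6, 81.2, 84.0, 82.6, 96.6, 117.6, 60.9, 48.3, 52.5, 97.3, 0.0, 0.0.
Season total = 1012.9 DD.
Complete generations = ⌊1012.9 / 379⌋ = 2.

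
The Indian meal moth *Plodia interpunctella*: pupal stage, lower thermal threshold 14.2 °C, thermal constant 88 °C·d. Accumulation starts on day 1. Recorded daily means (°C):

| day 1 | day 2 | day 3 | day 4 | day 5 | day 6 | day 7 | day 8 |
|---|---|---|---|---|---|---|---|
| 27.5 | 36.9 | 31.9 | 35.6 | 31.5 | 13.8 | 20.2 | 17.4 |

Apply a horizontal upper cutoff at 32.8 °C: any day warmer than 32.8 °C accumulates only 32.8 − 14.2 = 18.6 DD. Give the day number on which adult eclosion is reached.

Daily DD above 14.2 °C (capped at 18.6): 13.3, 18.6, 17.7, 18.6, 17.3, 0.0, 6.0, 3.2.
Cumulative: 13.3, 31.9, 49.6, 68.2, 85.5, 85.5, 91.5, 94.7.
The total first reaches 88 DD on day 7.

day 7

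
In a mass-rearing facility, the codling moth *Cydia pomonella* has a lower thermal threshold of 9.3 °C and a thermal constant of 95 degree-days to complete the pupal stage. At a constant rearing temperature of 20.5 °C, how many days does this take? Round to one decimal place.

Daily accumulation = 20.5 − 9.3 = 11.2 DD/day.
Duration = 95 / 11.2 = 8.482 ≈ 8.5 days.

8.5 days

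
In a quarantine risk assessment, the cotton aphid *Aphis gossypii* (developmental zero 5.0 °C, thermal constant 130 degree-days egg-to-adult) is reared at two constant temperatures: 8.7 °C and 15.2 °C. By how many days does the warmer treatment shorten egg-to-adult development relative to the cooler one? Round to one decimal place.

22.4 days

At 8.7 °C: 130 / (8.7 − 5.0) = 130 / 3.7 = 35.135 d.
At 15.2 °C: 130 / (15.2 − 5.0) = 130 / 10.2 = 12.745 d.
Difference = |35.135 − 12.745| = 22.390 ≈ 22.4 days.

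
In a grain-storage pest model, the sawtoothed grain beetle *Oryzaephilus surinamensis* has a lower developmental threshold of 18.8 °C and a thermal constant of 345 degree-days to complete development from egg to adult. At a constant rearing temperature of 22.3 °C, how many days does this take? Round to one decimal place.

98.6 days

Daily accumulation = 22.3 − 18.8 = 3.5 DD/day.
Duration = 345 / 3.5 = 98.571 ≈ 98.6 days.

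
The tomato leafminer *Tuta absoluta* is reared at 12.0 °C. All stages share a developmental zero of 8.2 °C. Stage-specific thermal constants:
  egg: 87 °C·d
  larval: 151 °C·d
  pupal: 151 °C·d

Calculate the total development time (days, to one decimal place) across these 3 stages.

Daily accumulation at 12.0 °C = 12.0 − 8.2 = 3.8 DD/day.
Total K = 87 + 151 + 151 = 389 DD.
Total duration = 389 / 3.8 = 102.368 ≈ 102.4 days.

102.4 days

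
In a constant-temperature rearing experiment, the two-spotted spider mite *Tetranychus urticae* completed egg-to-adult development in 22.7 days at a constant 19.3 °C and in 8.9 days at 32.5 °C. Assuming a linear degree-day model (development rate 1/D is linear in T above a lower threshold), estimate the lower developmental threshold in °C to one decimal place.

10.8 °C

Equal thermal constants: D₁(T₁ − T_b) = D₂(T₂ − T_b).
22.7·(19.3 − T_b) = 8.9·(32.5 − T_b)
T_b = (22.7·19.3 − 8.9·32.5) / (22.7 − 8.9) = 148.86 / 13.8 = 10.787 °C ≈ 10.8 °C.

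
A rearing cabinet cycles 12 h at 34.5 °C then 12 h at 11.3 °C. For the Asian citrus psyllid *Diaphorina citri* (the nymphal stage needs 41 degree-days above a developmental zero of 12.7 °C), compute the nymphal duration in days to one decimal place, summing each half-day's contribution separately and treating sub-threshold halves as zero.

Day half: max(0, 34.5 − 12.7) × 0.5 = 21.8 × 0.5 = 10.90 DD.
Night half: max(0, 11.3 − 12.7) × 0.5 = 0.0 × 0.5 = 0.00 DD.
Per 24 h: 10.90 DD/day.
Duration = 41 / 10.90 = 3.761 ≈ 3.8 days.

3.8 days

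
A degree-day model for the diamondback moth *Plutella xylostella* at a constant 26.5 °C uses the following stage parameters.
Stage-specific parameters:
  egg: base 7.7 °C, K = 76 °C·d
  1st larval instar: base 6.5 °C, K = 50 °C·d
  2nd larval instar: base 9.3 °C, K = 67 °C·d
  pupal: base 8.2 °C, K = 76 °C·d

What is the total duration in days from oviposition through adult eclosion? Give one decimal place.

egg: 76 / (26.5 − 7.7) = 76 / 18.8 = 4.043 d.
1st larval instar: 50 / (26.5 − 6.5) = 50 / 20.0 = 2.500 d.
2nd larval instar: 67 / (26.5 − 9.3) = 67 / 17.2 = 3.895 d.
pupal: 76 / (26.5 − 8.2) = 76 / 18.3 = 4.153 d.
Sum = 14.591 ≈ 14.6 days.

14.6 days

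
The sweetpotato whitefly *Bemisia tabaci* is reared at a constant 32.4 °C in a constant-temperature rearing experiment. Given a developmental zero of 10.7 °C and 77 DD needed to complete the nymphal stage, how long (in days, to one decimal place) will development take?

Daily accumulation = 32.4 − 10.7 = 21.7 DD/day.
Duration = 77 / 21.7 = 3.548 ≈ 3.5 days.

3.5 days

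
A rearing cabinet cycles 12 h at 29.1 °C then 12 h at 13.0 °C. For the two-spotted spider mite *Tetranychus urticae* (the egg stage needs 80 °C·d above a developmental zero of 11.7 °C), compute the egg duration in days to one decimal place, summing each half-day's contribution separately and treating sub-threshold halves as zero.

8.6 days

Day half: max(0, 29.1 − 11.7) × 0.5 = 17.4 × 0.5 = 8.70 DD.
Night half: max(0, 13.0 − 11.7) × 0.5 = 1.3 × 0.5 = 0.65 DD.
Per 24 h: 9.35 DD/day.
Duration = 80 / 9.35 = 8.556 ≈ 8.6 days.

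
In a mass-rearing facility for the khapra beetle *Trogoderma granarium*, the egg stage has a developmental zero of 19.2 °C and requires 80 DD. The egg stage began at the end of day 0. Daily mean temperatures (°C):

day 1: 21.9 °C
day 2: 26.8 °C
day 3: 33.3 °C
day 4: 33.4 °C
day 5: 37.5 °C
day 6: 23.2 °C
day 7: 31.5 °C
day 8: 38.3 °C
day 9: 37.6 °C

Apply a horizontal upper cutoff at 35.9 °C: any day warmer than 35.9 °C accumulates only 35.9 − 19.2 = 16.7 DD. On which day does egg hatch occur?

Daily DD above 19.2 °C (capped at 16.7): 2.7, 7.6, 14.1, 14.2, 16.7, 4.0, 12.3, 16.7, 16.7.
Cumulative: 2.7, 10.3, 24.4, 38.6, 55.3, 59.3, 71.6, 88.3, 105.0.
The total first reaches 80 DD on day 8.

day 8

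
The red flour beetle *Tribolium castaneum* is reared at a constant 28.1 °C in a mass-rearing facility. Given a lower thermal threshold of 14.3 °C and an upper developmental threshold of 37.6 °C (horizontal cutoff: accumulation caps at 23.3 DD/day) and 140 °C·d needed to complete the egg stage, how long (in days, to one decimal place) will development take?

Daily accumulation = 28.1 − 14.3 = 13.8 DD/day.
Duration = 140 / 13.8 = 10.145 ≈ 10.1 days.

10.1 days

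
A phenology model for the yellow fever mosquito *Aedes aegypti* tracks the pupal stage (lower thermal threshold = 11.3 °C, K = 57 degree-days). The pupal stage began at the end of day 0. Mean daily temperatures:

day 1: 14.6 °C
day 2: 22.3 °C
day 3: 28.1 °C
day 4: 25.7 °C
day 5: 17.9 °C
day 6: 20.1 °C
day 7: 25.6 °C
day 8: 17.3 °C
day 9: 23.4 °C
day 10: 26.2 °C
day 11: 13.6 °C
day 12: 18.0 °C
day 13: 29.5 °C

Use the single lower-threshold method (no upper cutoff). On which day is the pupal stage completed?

Daily DD above 11.3 °C: 3.3, 11.0, 16.8, 14.4, 6.6, 8.8, 14.3, 6.0, 12.1, 14.9, 2.3, 6.7, 18.2.
Cumulative: 3.3, 14.3, 31.1, 45.5, 52.1, 60.9, 75.2, 81.2, 93.3, 108.2, 110.5, 117.2, 135.4.
The total first reaches 57 DD on day 6.

day 6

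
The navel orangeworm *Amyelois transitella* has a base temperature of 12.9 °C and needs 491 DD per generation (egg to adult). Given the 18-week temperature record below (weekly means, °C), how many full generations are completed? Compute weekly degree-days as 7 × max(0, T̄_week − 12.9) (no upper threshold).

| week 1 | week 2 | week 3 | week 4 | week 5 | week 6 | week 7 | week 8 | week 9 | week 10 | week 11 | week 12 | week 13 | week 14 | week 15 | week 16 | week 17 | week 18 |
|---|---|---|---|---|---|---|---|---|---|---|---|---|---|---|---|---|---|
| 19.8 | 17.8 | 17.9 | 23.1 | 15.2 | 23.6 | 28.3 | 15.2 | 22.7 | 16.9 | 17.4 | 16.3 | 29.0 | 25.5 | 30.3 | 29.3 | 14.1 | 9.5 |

2 generations

Weekly DD (7 × max(0, T̄ − 12.9)): 48.3, 34.3, 35.0, 71.4, 16.1, 74.9, 107.8, 16.1, 68.6, 28.0, 31.5, 23.8, 112.7, 88.2, 121.8, 114.8, 8.4, 0.0.
Season total = 1001.7 DD.
Complete generations = ⌊1001.7 / 491⌋ = 2.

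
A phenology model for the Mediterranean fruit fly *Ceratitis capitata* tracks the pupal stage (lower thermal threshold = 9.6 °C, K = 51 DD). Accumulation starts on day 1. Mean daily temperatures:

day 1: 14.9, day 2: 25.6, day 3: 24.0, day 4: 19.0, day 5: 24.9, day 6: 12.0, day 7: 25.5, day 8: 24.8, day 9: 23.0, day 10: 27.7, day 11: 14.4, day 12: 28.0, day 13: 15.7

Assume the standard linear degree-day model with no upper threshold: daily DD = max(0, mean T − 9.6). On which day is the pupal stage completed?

Daily DD above 9.6 °C: 5.3, 16.0, 14.4, 9.4, 15.3, 2.4, 15.9, 15.2, 13.4, 18.1, 4.8, 18.4, 6.1.
Cumulative: 5.3, 21.3, 35.7, 45.1, 60.4, 62.8, 78.7, 93.9, 107.3, 125.4, 130.2, 148.6, 154.7.
The total first reaches 51 DD on day 5.

day 5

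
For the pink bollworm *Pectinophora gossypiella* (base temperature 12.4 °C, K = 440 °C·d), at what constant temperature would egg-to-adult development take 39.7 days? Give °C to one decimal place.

Required daily accumulation = 440 / 39.7 = 11.083 DD/day.
T = T_base + 11.083 = 12.4 + 11.083 = 23.483 ≈ 23.5 °C.

23.5 °C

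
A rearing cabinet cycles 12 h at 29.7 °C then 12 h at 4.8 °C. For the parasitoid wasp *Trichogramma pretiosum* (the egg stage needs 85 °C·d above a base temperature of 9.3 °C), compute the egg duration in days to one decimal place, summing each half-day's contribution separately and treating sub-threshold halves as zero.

Day half: max(0, 29.7 − 9.3) × 0.5 = 20.4 × 0.5 = 10.20 DD.
Night half: max(0, 4.8 − 9.3) × 0.5 = 0.0 × 0.5 = 0.00 DD.
Per 24 h: 10.20 DD/day.
Duration = 85 / 10.20 = 8.333 ≈ 8.3 days.

8.3 days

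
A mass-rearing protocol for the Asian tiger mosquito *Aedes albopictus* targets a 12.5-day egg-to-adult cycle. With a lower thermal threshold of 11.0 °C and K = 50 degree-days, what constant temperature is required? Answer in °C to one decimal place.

15.0 °C

Required daily accumulation = 50 / 12.5 = 4.000 DD/day.
T = T_base + 4.000 = 11.0 + 4.000 = 15.000 ≈ 15.0 °C.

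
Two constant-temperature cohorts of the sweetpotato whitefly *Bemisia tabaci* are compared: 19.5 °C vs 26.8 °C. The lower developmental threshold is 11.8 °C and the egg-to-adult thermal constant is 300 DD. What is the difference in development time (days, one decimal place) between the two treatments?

At 19.5 °C: 300 / (19.5 − 11.8) = 300 / 7.7 = 38.961 d.
At 26.8 °C: 300 / (26.8 − 11.8) = 300 / 15.0 = 20.000 d.
Difference = |38.961 − 20.000| = 18.961 ≈ 19.0 days.

19.0 days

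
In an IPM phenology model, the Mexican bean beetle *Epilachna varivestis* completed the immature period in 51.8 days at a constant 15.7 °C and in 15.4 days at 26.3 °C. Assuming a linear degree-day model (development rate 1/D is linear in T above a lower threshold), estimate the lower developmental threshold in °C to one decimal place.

11.2 °C

Linear rate model ⇒ the product D·(T − T_b) is constant across temperatures.
51.8·(15.7 − T_b) = 15.4·(26.3 − T_b)
T_b = (51.8·15.7 − 15.4·26.3) / (51.8 − 15.4) = 408.24 / 36.4 = 11.215 °C ≈ 11.2 °C.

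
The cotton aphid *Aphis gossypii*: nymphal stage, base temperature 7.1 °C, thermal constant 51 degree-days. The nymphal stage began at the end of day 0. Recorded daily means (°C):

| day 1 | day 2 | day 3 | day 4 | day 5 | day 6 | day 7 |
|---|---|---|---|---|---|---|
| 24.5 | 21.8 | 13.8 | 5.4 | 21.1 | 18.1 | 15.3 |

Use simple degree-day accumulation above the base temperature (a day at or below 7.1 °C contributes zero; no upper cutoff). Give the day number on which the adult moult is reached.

Daily DD above 7.1 °C: 17.4, 14.7, 6.7, 0.0, 14.0, 11.0, 8.2.
Cumulative: 17.4, 32.1, 38.8, 38.8, 52.8, 63.8, 72.0.
The total first reaches 51 DD on day 5.

day 5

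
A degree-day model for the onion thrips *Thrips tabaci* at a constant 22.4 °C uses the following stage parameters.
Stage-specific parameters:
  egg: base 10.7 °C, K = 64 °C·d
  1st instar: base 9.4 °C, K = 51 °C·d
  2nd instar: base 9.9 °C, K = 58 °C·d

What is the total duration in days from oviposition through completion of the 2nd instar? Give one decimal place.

egg: 64 / (22.4 − 10.7) = 64 / 11.7 = 5.470 d.
1st instar: 51 / (22.4 − 9.4) = 51 / 13.0 = 3.923 d.
2nd instar: 58 / (22.4 − 9.9) = 58 / 12.5 = 4.640 d.
Sum = 14.033 ≈ 14.0 days.

14.0 days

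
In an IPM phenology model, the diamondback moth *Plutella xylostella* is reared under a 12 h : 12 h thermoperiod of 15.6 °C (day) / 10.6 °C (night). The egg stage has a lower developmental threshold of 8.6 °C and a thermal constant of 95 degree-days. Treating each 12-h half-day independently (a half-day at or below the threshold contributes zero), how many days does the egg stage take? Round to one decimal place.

21.1 days

Day half: max(0, 15.6 − 8.6) × 0.5 = 7.0 × 0.5 = 3.50 DD.
Night half: max(0, 10.6 − 8.6) × 0.5 = 2.0 × 0.5 = 1.00 DD.
Per 24 h: 4.50 DD/day.
Duration = 95 / 4.50 = 21.111 ≈ 21.1 days.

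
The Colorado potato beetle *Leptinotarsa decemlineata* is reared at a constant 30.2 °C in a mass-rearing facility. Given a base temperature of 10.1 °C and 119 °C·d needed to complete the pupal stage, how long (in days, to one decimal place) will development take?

Daily accumulation = 30.2 − 10.1 = 20.1 DD/day.
Duration = 119 / 20.1 = 5.920 ≈ 5.9 days.

5.9 days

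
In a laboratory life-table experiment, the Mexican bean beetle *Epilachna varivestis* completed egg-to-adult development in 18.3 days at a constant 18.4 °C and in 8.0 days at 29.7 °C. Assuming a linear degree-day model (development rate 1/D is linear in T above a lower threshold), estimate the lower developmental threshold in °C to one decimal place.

9.6 °C

Equal thermal constants: D₁(T₁ − T_b) = D₂(T₂ − T_b).
18.3·(18.4 − T_b) = 8.0·(29.7 − T_b)
T_b = (18.3·18.4 − 8.0·29.7) / (18.3 − 8.0) = 99.12 / 10.3 = 9.623 °C ≈ 9.6 °C.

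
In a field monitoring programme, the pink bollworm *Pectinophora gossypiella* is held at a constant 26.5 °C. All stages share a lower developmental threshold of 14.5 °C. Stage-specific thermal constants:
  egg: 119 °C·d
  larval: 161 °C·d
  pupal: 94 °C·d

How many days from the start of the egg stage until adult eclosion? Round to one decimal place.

31.2 days

Daily accumulation at 26.5 °C = 26.5 − 14.5 = 12.0 DD/day.
Total K = 119 + 161 + 94 = 374 DD.
Total duration = 374 / 12.0 = 31.167 ≈ 31.2 days.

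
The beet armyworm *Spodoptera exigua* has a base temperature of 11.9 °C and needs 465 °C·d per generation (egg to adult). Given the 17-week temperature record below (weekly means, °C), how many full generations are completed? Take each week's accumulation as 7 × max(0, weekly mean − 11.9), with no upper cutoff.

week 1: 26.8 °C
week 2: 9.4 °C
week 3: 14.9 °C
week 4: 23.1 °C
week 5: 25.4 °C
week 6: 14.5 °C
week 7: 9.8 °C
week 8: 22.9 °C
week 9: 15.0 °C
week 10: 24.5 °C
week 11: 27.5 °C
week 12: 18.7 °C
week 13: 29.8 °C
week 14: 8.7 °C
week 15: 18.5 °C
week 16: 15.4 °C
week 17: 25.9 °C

Weekly DD (7 × max(0, T̄ − 11.9)): 104.3, 0.0, 21.0, 78.4, 94.5, 18.2, 0.0, 77.0, 21.7, 88.2, 109.2, 47.6, 125.3, 0.0, 46.2, 24.5, 98.0.
Season total = 954.1 DD.
Complete generations = ⌊954.1 / 465⌋ = 2.

2 generations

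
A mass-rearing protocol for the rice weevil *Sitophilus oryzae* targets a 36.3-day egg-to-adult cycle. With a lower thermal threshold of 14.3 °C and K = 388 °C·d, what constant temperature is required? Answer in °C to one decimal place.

Required daily accumulation = 388 / 36.3 = 10.689 DD/day.
T = T_base + 10.689 = 14.3 + 10.689 = 24.989 ≈ 25.0 °C.

25.0 °C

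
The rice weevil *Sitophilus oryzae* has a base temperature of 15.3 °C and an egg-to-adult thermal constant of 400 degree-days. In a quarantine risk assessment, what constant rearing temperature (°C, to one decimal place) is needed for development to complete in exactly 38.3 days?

Required daily accumulation = 400 / 38.3 = 10.444 DD/day.
T = T_base + 10.444 = 15.3 + 10.444 = 25.744 ≈ 25.7 °C.

25.7 °C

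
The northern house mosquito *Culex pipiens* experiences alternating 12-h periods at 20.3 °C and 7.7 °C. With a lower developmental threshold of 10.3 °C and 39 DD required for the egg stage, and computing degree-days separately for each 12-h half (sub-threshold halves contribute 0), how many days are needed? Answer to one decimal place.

7.8 days

Day half: max(0, 20.3 − 10.3) × 0.5 = 10.0 × 0.5 = 5.00 DD.
Night half: max(0, 7.7 − 10.3) × 0.5 = 0.0 × 0.5 = 0.00 DD.
Per 24 h: 5.00 DD/day.
Duration = 39 / 5.00 = 7.800 ≈ 7.8 days.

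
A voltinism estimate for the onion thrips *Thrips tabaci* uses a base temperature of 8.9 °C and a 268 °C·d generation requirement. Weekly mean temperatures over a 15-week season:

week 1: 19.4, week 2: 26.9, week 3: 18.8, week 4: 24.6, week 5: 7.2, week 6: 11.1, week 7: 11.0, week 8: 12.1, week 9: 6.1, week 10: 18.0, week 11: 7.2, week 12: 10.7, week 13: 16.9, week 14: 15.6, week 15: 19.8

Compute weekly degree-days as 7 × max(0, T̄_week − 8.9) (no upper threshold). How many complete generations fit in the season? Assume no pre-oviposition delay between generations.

2 generations

Weekly DD (7 × max(0, T̄ − 8.9)): 73.5, 126.0, 69.3, 109.9, 0.0, 15.4, 14.7, 22.4, 0.0, 63.7, 0.0, 12.6, 56.0, 46.9, 76.3.
Season total = 686.7 DD.
Complete generations = ⌊686.7 / 268⌋ = 2.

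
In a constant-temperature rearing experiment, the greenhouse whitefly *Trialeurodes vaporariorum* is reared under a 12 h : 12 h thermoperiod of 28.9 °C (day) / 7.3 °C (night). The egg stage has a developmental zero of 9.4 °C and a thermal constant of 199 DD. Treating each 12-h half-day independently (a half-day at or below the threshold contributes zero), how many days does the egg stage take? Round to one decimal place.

Day half: max(0, 28.9 − 9.4) × 0.5 = 19.5 × 0.5 = 9.75 DD.
Night half: max(0, 7.3 − 9.4) × 0.5 = 0.0 × 0.5 = 0.00 DD.
Per 24 h: 9.75 DD/day.
Duration = 199 / 9.75 = 20.410 ≈ 20.4 days.

20.4 days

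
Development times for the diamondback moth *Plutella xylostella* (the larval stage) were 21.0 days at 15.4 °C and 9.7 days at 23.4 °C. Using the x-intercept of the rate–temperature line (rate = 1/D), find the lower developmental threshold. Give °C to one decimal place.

8.5 °C

Under the model K = D·(T − T_b), so D₁·(T₁ − T_b) = D₂·(T₂ − T_b).
21.0·(15.4 − T_b) = 9.7·(23.4 − T_b)
T_b = (21.0·15.4 − 9.7·23.4) / (21.0 − 9.7) = 96.42 / 11.3 = 8.533 °C ≈ 8.5 °C.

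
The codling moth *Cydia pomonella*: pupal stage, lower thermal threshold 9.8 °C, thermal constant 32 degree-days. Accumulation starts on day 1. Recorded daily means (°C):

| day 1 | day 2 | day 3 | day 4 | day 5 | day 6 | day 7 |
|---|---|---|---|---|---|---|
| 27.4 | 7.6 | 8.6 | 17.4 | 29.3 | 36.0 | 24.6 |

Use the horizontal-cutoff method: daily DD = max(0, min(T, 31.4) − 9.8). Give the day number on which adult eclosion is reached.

Daily DD above 9.8 °C (capped at 21.6): 17.6, 0.0, 0.0, 7.6, 19.5, 21.6, 14.8.
Cumulative: 17.6, 17.6, 17.6, 25.2, 44.7, 66.3, 81.1.
The total first reaches 32 DD on day 5.

day 5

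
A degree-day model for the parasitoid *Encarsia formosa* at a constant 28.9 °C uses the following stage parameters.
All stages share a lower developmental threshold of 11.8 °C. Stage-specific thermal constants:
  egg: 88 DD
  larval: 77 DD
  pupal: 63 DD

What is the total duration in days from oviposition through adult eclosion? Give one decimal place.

Daily accumulation at 28.9 °C = 28.9 − 11.8 = 17.1 DD/day.
Total K = 88 + 77 + 63 = 228 DD.
Total duration = 228 / 17.1 = 13.333 ≈ 13.3 days.

13.3 days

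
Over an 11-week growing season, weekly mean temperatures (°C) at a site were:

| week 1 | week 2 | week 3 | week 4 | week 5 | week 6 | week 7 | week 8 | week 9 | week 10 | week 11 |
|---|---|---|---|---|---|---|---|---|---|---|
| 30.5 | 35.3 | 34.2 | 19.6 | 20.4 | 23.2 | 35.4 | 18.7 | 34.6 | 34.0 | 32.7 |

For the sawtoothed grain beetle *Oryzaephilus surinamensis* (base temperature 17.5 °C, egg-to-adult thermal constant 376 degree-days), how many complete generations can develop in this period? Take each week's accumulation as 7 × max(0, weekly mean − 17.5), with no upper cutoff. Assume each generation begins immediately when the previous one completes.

2 generations

Weekly DD (7 × max(0, T̄ − 17.5)): 91.0, 124.6, 116.9, 14.7, 20.3, 39.9, 125.3, 8.4, 119.7, 115.5, 106.4.
Season total = 882.7 DD.
Complete generations = ⌊882.7 / 376⌋ = 2.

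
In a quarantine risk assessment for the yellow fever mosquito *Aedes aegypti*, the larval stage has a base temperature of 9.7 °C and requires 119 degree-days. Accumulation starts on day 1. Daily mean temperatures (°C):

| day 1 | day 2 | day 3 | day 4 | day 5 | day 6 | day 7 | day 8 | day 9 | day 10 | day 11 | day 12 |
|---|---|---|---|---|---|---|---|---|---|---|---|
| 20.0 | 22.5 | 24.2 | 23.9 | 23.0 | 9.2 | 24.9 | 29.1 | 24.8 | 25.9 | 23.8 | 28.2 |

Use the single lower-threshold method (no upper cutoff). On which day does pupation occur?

Daily DD above 9.7 °C: 10.3, 12.8, 14.5, 14.2, 13.3, 0.0, 15.2, 19.4, 15.1, 16.2, 14.1, 18.5.
Cumulative: 10.3, 23.1, 37.6, 51.8, 65.1, 65.1, 80.3, 99.7, 114.8, 131.0, 145.1, 163.6.
The total first reaches 119 DD on day 10.

day 10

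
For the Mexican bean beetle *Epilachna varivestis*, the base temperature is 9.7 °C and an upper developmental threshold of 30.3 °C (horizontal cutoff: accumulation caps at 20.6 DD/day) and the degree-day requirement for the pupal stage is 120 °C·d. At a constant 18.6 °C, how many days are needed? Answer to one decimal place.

Daily accumulation = 18.6 − 9.7 = 8.9 DD/day.
Duration = 120 / 8.9 = 13.483 ≈ 13.5 days.

13.5 days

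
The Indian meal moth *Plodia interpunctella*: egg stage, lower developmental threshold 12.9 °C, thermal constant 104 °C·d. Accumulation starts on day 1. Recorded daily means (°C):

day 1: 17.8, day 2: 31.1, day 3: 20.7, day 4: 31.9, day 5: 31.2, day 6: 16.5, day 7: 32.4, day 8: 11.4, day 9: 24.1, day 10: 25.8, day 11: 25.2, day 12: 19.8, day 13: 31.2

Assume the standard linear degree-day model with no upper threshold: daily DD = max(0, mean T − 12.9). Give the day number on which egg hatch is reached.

Daily DD above 12.9 °C: 4.9, 18.2, 7.8, 19.0, 18.3, 3.6, 19.5, 0.0, 11.2, 12.9, 12.3, 6.9, 18.3.
Cumulative: 4.9, 23.1, 30.9, 49.9, 68.2, 71.8, 91.3, 91.3, 102.5, 115.4, 127.7, 134.6, 152.9.
The total first reaches 104 DD on day 10.

day 10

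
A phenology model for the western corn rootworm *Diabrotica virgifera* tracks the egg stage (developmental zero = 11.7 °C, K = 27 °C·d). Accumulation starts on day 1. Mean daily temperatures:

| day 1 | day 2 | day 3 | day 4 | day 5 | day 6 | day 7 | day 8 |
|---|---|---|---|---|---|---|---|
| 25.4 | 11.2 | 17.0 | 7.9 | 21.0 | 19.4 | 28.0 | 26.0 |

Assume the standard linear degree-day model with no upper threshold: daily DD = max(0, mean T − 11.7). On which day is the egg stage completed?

Daily DD above 11.7 °C: 13.7, 0.0, 5.3, 0.0, 9.3, 7.7, 16.3, 14.3.
Cumulative: 13.7, 13.7, 19.0, 19.0, 28.3, 36.0, 52.3, 66.6.
The total first reaches 27 DD on day 5.

day 5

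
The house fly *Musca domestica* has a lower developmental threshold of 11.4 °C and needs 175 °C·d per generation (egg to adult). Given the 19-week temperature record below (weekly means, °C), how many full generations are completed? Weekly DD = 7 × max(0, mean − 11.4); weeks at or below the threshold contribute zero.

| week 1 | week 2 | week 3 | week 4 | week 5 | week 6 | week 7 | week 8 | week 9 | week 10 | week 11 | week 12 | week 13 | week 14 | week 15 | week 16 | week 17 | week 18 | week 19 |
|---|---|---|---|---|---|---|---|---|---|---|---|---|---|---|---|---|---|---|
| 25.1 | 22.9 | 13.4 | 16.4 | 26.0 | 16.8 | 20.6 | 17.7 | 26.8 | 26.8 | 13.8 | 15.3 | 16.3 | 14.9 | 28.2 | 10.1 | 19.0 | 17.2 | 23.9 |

Weekly DD (7 × max(0, T̄ − 11.4)): 95.9, 80.5, 14.0, 35.0, 102.2, 37.8, 64.4, 44.1, 107.8, 107.8, 16.8, 27.3, 34.3, 24.5, 117.6, 0.0, 53.2, 40.6, 87.5.
Season total = 1091.3 DD.
Complete generations = ⌊1091.3 / 175⌋ = 6.

6 generations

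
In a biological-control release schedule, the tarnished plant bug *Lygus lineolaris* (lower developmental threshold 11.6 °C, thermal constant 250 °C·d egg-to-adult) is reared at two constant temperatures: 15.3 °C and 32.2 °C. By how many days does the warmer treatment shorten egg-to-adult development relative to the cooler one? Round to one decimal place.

At 15.3 °C: 250 / (15.3 − 11.6) = 250 / 3.7 = 67.568 d.
At 32.2 °C: 250 / (32.2 − 11.6) = 250 / 20.6 = 12.136 d.
Difference = |67.568 − 12.136| = 55.432 ≈ 55.4 days.

55.4 days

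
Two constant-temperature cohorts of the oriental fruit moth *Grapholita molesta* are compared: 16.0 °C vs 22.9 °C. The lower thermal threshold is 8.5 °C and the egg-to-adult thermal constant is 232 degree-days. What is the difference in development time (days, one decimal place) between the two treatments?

14.8 days

At 16.0 °C: 232 / (16.0 − 8.5) = 232 / 7.5 = 30.933 d.
At 22.9 °C: 232 / (22.9 − 8.5) = 232 / 14.4 = 16.111 d.
Difference = |30.933 − 16.111| = 14.822 ≈ 14.8 days.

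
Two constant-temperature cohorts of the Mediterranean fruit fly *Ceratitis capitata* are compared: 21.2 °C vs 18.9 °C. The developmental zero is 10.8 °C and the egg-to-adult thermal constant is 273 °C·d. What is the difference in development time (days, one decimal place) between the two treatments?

At 21.2 °C: 273 / (21.2 − 10.8) = 273 / 10.4 = 26.250 d.
At 18.9 °C: 273 / (18.9 − 10.8) = 273 / 8.1 = 33.704 d.
Difference = |26.250 − 33.704| = 7.454 ≈ 7.5 days.

7.5 days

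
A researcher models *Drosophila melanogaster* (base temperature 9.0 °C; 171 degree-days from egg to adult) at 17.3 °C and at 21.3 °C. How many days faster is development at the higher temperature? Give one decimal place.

At 17.3 °C: 171 / (17.3 − 9.0) = 171 / 8.3 = 20.602 d.
At 21.3 °C: 171 / (21.3 − 9.0) = 171 / 12.3 = 13.902 d.
Difference = |20.602 − 13.902| = 6.700 ≈ 6.7 days.

6.7 days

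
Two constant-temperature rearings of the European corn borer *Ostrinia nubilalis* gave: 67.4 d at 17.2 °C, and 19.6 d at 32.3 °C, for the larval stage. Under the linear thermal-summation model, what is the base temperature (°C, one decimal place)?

11.0 °C

Equal thermal constants: D₁(T₁ − T_b) = D₂(T₂ − T_b).
67.4·(17.2 − T_b) = 19.6·(32.3 − T_b)
T_b = (67.4·17.2 − 19.6·32.3) / (67.4 − 19.6) = 526.20 / 47.8 = 11.008 °C ≈ 11.0 °C.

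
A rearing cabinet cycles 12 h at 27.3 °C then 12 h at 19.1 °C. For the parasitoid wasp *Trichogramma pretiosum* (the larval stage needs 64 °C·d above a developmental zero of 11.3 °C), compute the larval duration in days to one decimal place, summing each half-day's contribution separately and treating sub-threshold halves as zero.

5.4 days

Day half: max(0, 27.3 − 11.3) × 0.5 = 16.0 × 0.5 = 8.00 DD.
Night half: max(0, 19.1 − 11.3) × 0.5 = 7.8 × 0.5 = 3.90 DD.
Per 24 h: 11.90 DD/day.
Duration = 64 / 11.90 = 5.378 ≈ 5.4 days.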